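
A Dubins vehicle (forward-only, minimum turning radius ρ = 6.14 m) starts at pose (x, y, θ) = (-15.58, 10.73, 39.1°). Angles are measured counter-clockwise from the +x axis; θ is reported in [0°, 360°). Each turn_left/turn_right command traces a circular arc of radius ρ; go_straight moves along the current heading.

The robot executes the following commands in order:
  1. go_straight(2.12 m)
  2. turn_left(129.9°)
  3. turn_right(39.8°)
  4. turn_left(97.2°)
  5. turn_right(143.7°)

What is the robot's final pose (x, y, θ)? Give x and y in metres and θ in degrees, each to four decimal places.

set_pose: (x, y, θ) = (-15.5800, 10.7300, 39.1000°), ρ = 6.14
go_straight(2.12): x += 2.12·cos θ, y += 2.12·sin θ → (-13.9348, 12.0670, 39.1000°)
turn_left(129.9°): centre at ρ to the left, rotate +129.9° → (-16.6356, 22.8591, 169.0000°)
turn_right(39.8°): centre at ρ to the right, rotate −39.8° → (-20.2222, 25.0057, 129.2000°)
turn_left(97.2°): centre at ρ to the left, rotate +97.2° → (-29.4267, 25.3593, 226.4000°)
turn_right(143.7°): centre at ρ to the right, rotate −143.7° → (-39.9634, 30.3737, 82.7000°)

(-39.9634, 30.3737, 82.7000°)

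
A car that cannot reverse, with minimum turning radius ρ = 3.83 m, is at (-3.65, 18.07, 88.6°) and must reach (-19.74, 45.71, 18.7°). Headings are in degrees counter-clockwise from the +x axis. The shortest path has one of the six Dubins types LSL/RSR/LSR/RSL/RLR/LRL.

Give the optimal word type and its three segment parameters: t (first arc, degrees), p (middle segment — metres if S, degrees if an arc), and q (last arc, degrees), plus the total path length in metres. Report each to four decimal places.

LSR: t = 43.0691°, p = 25.2023 m, q = 112.9691°, L = 35.6328 m

Let ψ = atan2(Δy, Δx) = atan2(27.64, -16.09) = 120.2049° be the start→goal bearing.
Normalize: d = |goal − start| / ρ = 31.982147/3.83 = 8.350430, α = (θ_start − ψ) mod 360° = 328.3951° = 5.731577 rad, β = (θ_goal − ψ) mod 360° = 258.4951° = 4.511591 rad.
Common terms: sin α = -0.524058, cos α = 0.851683, sin β = -0.979908, cos β = -0.199451, cos(α−β) = 0.343660, d² = 69.729680. Work in radians in the unit-radius frame; every candidate has L = ρ·(t + p + q).
LSL: p² = 2 + d² − 2cos(α−β) + 2d(sin α − sin β) = 78.655443; p = √p² = 8.868790; φ = atan2(cos β − cos α, d + sin α − sin β) = -0.118800 rad; t = (φ − α) mod 2π = 0.432809 rad, q = (β − φ) mod 2π = 4.630391 rad → L = 3.83·(0.432809 + 8.868790 + 4.630391) = 3.83·13.931991 = 53.359524 m
RSR: p² = 2 + d² − 2cos(α−β) + 2d(sin β − sin α) = 63.429278; p = √p² = 7.964250; φ = atan2(cos α − cos β, d − sin α + sin β) = 0.132368 rad; t = (α − φ) mod 2π = 5.599209 rad, q = (φ − β) mod 2π = 1.903962 rad → L = 3.83·(5.599209 + 7.964250 + 1.903962) = 3.83·15.467420 = 59.240220 m
LSR: p² = d² − 2 + 2cos(α−β) + 2d(sin α + sin β) = 43.299476; p = √p² = 6.580234; φ = atan2(−cos α − cos β, d + sin α + sin β) − atan2(−2, p) = 0.200089 rad; t = (φ − α) mod 2π = 0.751698 rad, q = (φ − β) mod 2π = 1.971683 rad → L = 3.83·(0.751698 + 6.580234 + 1.971683) = 3.83·9.303615 = 35.632845 m
RSL: p² = d² − 2 + 2cos(α−β) − 2d(sin α + sin β) = 93.534523; p = √p² = 9.671325; φ = atan2(cos α + cos β, d − sin α − sin β) − atan2(2, p) = -0.137832 rad; t = (α − φ) mod 2π = 5.869408 rad, q = (β − φ) mod 2π = 4.649423 rad → L = 3.83·(5.869408 + 9.671325 + 4.649423) = 3.83·20.190157 = 77.328300 m
RLR: c = (6 − d² + 2cos(α−β) + 2d(sin α − sin β))/8 = -6.928660, |c| > 1 → infeasible
LRL: c = (6 − d² + 2cos(α−β) − 2d(sin α − sin β))/8 = -8.831930, |c| > 1 → infeasible
Shortest: LSR with L = 35.632845 m ≈ 35.6328 m
Convert LSR to answer units (arcs ×180/π): t = 0.751698·180/π = 43.0691°, p = ρ·p = 3.83·6.580234 = 25.2023 m, q = 1.971683·180/π = 112.9691°, L = 35.6328 m.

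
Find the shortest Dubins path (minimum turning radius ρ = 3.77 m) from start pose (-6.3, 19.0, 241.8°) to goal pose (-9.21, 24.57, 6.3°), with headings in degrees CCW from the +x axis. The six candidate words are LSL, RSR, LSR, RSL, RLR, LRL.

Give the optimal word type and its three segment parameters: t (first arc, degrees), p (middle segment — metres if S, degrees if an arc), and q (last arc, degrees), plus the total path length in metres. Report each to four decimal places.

Let ψ = atan2(Δy, Δx) = atan2(5.57, -2.91) = 117.5844° be the start→goal bearing.
Normalize: d = |goal − start| / ρ = 6.284346/3.77 = 1.666935, α = (θ_start − ψ) mod 360° = 124.2156° = 2.167970 rad, β = (θ_goal − ψ) mod 360° = 248.7156° = 4.340905 rad.
Common terms: sin α = 0.826928, cos α = -0.562308, sin β = -0.931790, cos β = -0.362998, cos(α−β) = -0.566406, d² = 2.778673. Work in radians in the unit-radius frame; every candidate has L = ρ·(t + p + q).
LSL: p² = 2 + d² − 2cos(α−β) + 2d(sin α − sin β) = 11.774822; p = √p² = 3.431446; φ = atan2(cos β − cos α, d + sin α − sin β) = 0.058116 rad; t = (φ − α) mod 2π = 4.173331 rad, q = (β − φ) mod 2π = 4.282789 rad → L = 3.77·(4.173331 + 3.431446 + 4.282789) = 3.77·11.887566 = 44.816125 m
RSR: p² = 2 + d² − 2cos(α−β) + 2d(sin β − sin α) = 0.048148; p = √p² = 0.219427; φ = atan2(cos α − cos β, d − sin α + sin β) = -2.002349 rad; t = (α − φ) mod 2π = 4.170320 rad, q = (φ − β) mod 2π = 6.223116 rad → L = 3.77·(4.170320 + 0.219427 + 6.223116) = 3.77·10.612863 = 40.010494 m
LSR: p² = d² − 2 + 2cos(α−β) + 2d(sin α + sin β) = -0.703736 < 0 → infeasible
RSL: p² = d² − 2 + 2cos(α−β) − 2d(sin α + sin β) = -0.004544 < 0 → infeasible
RLR: c = (6 − d² + 2cos(α−β) + 2d(sin α − sin β))/8 = 0.993981; p = 2π − arccos c = 6.173416 rad; φ = atan2(cos α − cos β, d − sin α + sin β) = -2.002349 rad; t = (α − φ + p/2) mod 2π = 0.973843 rad, q = (α − β − t + p) mod 2π = 3.026639 rad → L = 3.77·(0.973843 + 6.173416 + 3.026639) = 3.77·10.173898 = 38.355596 m
LRL: c = (6 − d² + 2cos(α−β) − 2d(sin α − sin β))/8 = -0.471853; p = 2π − arccos c = 4.220998 rad; φ = atan2(cos β − cos α, d + sin α − sin β) = 0.058116 rad; t = (φ − α + p/2) mod 2π = 0.000645 rad, q = (β − α − t + p) mod 2π = 0.110103 rad → L = 3.77·(0.000645 + 4.220998 + 0.110103) = 3.77·4.331745 = 16.330681 m
Shortest: LRL with L = 16.330681 m ≈ 16.3307 m
Convert LRL to answer units (arcs ×180/π): t = 0.000645·180/π = 0.0369°, p = 4.220998·180/π = 241.8454°, q = 0.110103·180/π = 6.3084°, L = 16.3307 m.

LRL: t = 0.0369°, p = 241.8454°, q = 6.3084°, L = 16.3307 m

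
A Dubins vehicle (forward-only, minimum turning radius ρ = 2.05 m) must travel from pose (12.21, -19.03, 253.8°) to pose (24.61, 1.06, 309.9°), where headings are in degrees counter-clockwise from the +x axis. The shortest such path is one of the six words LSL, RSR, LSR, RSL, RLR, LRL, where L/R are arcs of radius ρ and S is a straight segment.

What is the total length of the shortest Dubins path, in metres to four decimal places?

31.9469 m

Let ψ = atan2(Δy, Δx) = atan2(20.09, 12.40) = 58.3162° be the start→goal bearing.
Normalize: d = |goal − start| / ρ = 23.608645/2.05 = 11.516412, α = (θ_start − ψ) mod 360° = 195.4838° = 3.411836 rad, β = (θ_goal − ψ) mod 360° = 251.5838° = 4.390966 rad.
Common terms: sin α = -0.266966, cos α = -0.963706, sin β = -0.948787, cos β = -0.315917, cos(α−β) = 0.557745, d² = 132.627745. Work in radians in the unit-radius frame; every candidate has L = ρ·(t + p + q).
LSL: p² = 2 + d² − 2cos(α−β) + 2d(sin α − sin β) = 149.216509; p = √p² = 12.215421; φ = atan2(cos β − cos α, d + sin α − sin β) = 0.053055 rad; t = (φ − α) mod 2π = 2.924404 rad, q = (β − φ) mod 2π = 4.337911 rad → L = 2.05·(2.924404 + 12.215421 + 4.337911) = 2.05·19.477736 = 39.929359 m
RSR: p² = 2 + d² − 2cos(α−β) + 2d(sin β − sin α) = 117.808001; p = √p² = 10.853939; φ = atan2(cos α − cos β, d − sin α + sin β) = -0.059718 rad; t = (α − φ) mod 2π = 3.471554 rad, q = (φ − β) mod 2π = 1.832501 rad → L = 2.05·(3.471554 + 10.853939 + 1.832501) = 2.05·16.157995 = 33.123890 m
LSR: p² = d² − 2 + 2cos(α−β) + 2d(sin α + sin β) = 103.741010; p = √p² = 10.185333; φ = atan2(−cos α − cos β, d + sin α + sin β) − atan2(−2, p) = 0.317488 rad; t = (φ − α) mod 2π = 3.188837 rad, q = (φ − β) mod 2π = 2.209707 rad → L = 2.05·(3.188837 + 10.185333 + 2.209707) = 2.05·15.583877 = 31.946949 m
RSL: p² = d² − 2 + 2cos(α−β) − 2d(sin α + sin β) = 159.745461; p = √p² = 12.639045; φ = atan2(cos α + cos β, d − sin α − sin β) − atan2(2, p) = -0.257105 rad; t = (α − φ) mod 2π = 3.668942 rad, q = (β − φ) mod 2π = 4.648071 rad → L = 2.05·(3.668942 + 12.639045 + 4.648071) = 2.05·20.956058 = 42.959919 m
RLR: c = (6 − d² + 2cos(α−β) + 2d(sin α − sin β))/8 = -13.726000, |c| > 1 → infeasible
LRL: c = (6 − d² + 2cos(α−β) − 2d(sin α − sin β))/8 = -17.652064, |c| > 1 → infeasible
Shortest: LSR with L = 31.946949 m ≈ 31.9469 m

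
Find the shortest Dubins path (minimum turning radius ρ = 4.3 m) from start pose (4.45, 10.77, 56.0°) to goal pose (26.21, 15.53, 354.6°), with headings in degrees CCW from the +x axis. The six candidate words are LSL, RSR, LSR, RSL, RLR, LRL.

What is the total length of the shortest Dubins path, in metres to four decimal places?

Let ψ = atan2(Δy, Δx) = atan2(4.76, 21.76) = 12.3391° be the start→goal bearing.
Normalize: d = |goal − start| / ρ = 22.274542/4.3 = 5.180126, α = (θ_start − ψ) mod 360° = 43.6609° = 0.762027 rad, β = (θ_goal − ψ) mod 360° = 342.2609° = 5.973580 rad.
Common terms: sin α = 0.690389, cos α = 0.723438, sin β = -0.304683, cos β = 0.952454, cos(α−β) = 0.478692, d² = 26.833705. Work in radians in the unit-radius frame; every candidate has L = ρ·(t + p + q).
LSL: p² = 2 + d² − 2cos(α−β) + 2d(sin α − sin β) = 38.185517; p = √p² = 6.179443; φ = atan2(cos β − cos α, d + sin α − sin β) = 0.037069 rad; t = (φ − α) mod 2π = 5.558228 rad, q = (β − φ) mod 2π = 5.936510 rad → L = 4.3·(5.558228 + 6.179443 + 5.936510) = 4.3·17.674182 = 75.998981 m
RSR: p² = 2 + d² − 2cos(α−β) + 2d(sin β − sin α) = 17.567125; p = √p² = 4.191315; φ = atan2(cos α − cos β, d − sin α + sin β) = -0.054668 rad; t = (α − φ) mod 2π = 0.816694 rad, q = (φ − β) mod 2π = 0.254938 rad → L = 4.3·(0.816694 + 4.191315 + 0.254938) = 4.3·5.262948 = 22.630675 m
LSR: p² = d² − 2 + 2cos(α−β) + 2d(sin α + sin β) = 29.787101; p = √p² = 5.457756; φ = atan2(−cos α − cos β, d + sin α + sin β) − atan2(−2, p) = 0.058786 rad; t = (φ − α) mod 2π = 5.579944 rad, q = (φ − β) mod 2π = 0.368391 rad → L = 4.3·(5.579944 + 5.457756 + 0.368391) = 4.3·11.406092 = 49.046193 m
RSL: p² = d² − 2 + 2cos(α−β) − 2d(sin α + sin β) = 21.795076; p = √p² = 4.668520; φ = atan2(cos α + cos β, d − sin α − sin β) − atan2(2, p) = -0.068474 rad; t = (α − φ) mod 2π = 0.830500 rad, q = (β − φ) mod 2π = 6.042054 rad → L = 4.3·(0.830500 + 4.668520 + 6.042054) = 4.3·11.541074 = 49.626616 m
RLR: c = (6 − d² + 2cos(α−β) + 2d(sin α − sin β))/8 = -1.195891, |c| > 1 → infeasible
LRL: c = (6 − d² + 2cos(α−β) − 2d(sin α − sin β))/8 = -3.773190, |c| > 1 → infeasible
Shortest: RSR with L = 22.630675 m ≈ 22.6307 m

22.6307 m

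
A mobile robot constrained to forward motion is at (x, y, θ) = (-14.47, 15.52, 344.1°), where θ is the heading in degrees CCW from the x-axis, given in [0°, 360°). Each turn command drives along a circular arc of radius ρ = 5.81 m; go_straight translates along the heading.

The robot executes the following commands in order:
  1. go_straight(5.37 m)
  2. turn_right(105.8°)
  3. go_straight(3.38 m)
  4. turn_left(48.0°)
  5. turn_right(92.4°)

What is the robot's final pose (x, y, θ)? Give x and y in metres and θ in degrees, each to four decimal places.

(-12.5440, -9.4218, 193.9000°)

set_pose: (x, y, θ) = (-14.4700, 15.5200, 344.1000°), ρ = 5.81
go_straight(5.37): x += 5.37·cos θ, y += 5.37·sin θ → (-9.3054, 14.0488, 344.1000°)
turn_right(105.8°): centre at ρ to the right, rotate −105.8° → (-5.9539, 5.4081, 238.3000°)
go_straight(3.38): x += 3.38·cos θ, y += 3.38·sin θ → (-7.7300, 2.5324, 238.3000°)
turn_left(48.0°): centre at ρ to the left, rotate +48.0° → (-8.3633, -2.1513, 286.3000°)
turn_right(92.4°): centre at ρ to the right, rotate −92.4° → (-12.5440, -9.4218, 193.9000°)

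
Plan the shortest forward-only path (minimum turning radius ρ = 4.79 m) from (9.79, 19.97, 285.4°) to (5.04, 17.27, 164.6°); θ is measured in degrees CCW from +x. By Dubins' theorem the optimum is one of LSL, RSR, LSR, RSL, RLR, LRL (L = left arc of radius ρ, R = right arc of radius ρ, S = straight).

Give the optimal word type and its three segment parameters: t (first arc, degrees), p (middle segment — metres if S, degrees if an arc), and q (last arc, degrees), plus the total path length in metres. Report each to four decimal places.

Let ψ = atan2(Δy, Δx) = atan2(-2.70, -4.75) = -150.3852° be the start→goal bearing.
Normalize: d = |goal − start| / ρ = 5.463744/4.79 = 1.140656, α = (θ_start − ψ) mod 360° = 75.7852° = 1.322701 rad, β = (θ_goal − ψ) mod 360° = 314.9852° = 5.497529 rad.
Common terms: sin α = 0.969382, cos α = 0.245558, sin β = -0.707290, cos β = 0.706924, cos(α−β) = -0.512043, d² = 1.301097. Work in radians in the unit-radius frame; every candidate has L = ρ·(t + p + q).
LSL: p² = 2 + d² − 2cos(α−β) + 2d(sin α − sin β) = 8.150195; p = √p² = 2.854855; φ = atan2(cos β − cos α, d + sin α − sin β) = 0.162319 rad; t = (φ − α) mod 2π = 5.122804 rad, q = (β − φ) mod 2π = 5.335209 rad → L = 4.79·(5.122804 + 2.854855 + 5.335209) = 4.79·13.312867 = 63.768635 m
RSR: p² = 2 + d² − 2cos(α−β) + 2d(sin β − sin α) = 0.500171; p = √p² = 0.707227; φ = atan2(cos α − cos β, d − sin α + sin β) = -2.430900 rad; t = (α − φ) mod 2π = 3.753601 rad, q = (φ − β) mod 2π = 4.637942 rad → L = 4.79·(3.753601 + 0.707227 + 4.637942) = 4.79·9.098771 = 43.583111 m
LSR: p² = d² − 2 + 2cos(α−β) + 2d(sin α + sin β) = -1.125074 < 0 → infeasible
RSL: p² = d² − 2 + 2cos(α−β) − 2d(sin α + sin β) = -2.320903 < 0 → infeasible
RLR: c = (6 − d² + 2cos(α−β) + 2d(sin α − sin β))/8 = 0.937479; p = 2π − arccos c = 5.927703 rad; φ = atan2(cos α − cos β, d − sin α + sin β) = -2.430900 rad; t = (α − φ + p/2) mod 2π = 0.434267 rad, q = (α − β − t + p) mod 2π = 1.318608 rad → L = 4.79·(0.434267 + 5.927703 + 1.318608) = 4.79·7.680578 = 36.789969 m
LRL: c = (6 − d² + 2cos(α−β) − 2d(sin α − sin β))/8 = -0.018774; p = 2π − arccos c = 4.693614 rad; φ = atan2(cos β − cos α, d + sin α − sin β) = 0.162319 rad; t = (φ − α + p/2) mod 2π = 1.186425 rad, q = (β − α − t + p) mod 2π = 1.398831 rad → L = 4.79·(1.186425 + 4.693614 + 1.398831) = 4.79·7.278869 = 34.865784 m
Shortest: LRL with L = 34.865784 m ≈ 34.8658 m
Convert LRL to answer units (arcs ×180/π): t = 1.186425·180/π = 67.9771°, p = 4.693614·180/π = 268.9242°, q = 1.398831·180/π = 80.1471°, L = 34.8658 m.

LRL: t = 67.9771°, p = 268.9242°, q = 80.1471°, L = 34.8658 m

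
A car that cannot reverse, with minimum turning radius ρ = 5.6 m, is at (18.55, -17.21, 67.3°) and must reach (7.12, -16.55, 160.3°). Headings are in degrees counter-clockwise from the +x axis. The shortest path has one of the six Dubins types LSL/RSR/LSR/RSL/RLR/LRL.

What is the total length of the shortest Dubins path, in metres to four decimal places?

Let ψ = atan2(Δy, Δx) = atan2(0.66, -11.43) = 176.6953° be the start→goal bearing.
Normalize: d = |goal − start| / ρ = 11.449039/5.6 = 2.044471, α = (θ_start − ψ) mod 360° = 250.6047° = 4.373878 rad, β = (θ_goal − ψ) mod 360° = 343.6047° = 5.997034 rad.
Common terms: sin α = -0.943250, cos α = -0.332083, sin β = -0.282262, cos β = 0.959337, cos(α−β) = -0.052336, d² = 4.179863. Work in radians in the unit-radius frame; every candidate has L = ρ·(t + p + q).
LSL: p² = 2 + d² − 2cos(α−β) + 2d(sin α − sin β) = 3.581792; p = √p² = 1.892562; φ = atan2(cos β − cos α, d + sin α − sin β) = 0.750995 rad; t = (φ − α) mod 2π = 2.660302 rad, q = (β − φ) mod 2π = 5.246040 rad → L = 5.6·(2.660302 + 1.892562 + 5.246040) = 5.6·9.798904 = 54.873861 m
RSR: p² = 2 + d² − 2cos(α−β) + 2d(sin β − sin α) = 8.987278; p = √p² = 2.997879; φ = atan2(cos α − cos β, d − sin α + sin β) = -0.445355 rad; t = (α − φ) mod 2π = 4.819233 rad, q = (φ − β) mod 2π = 6.123982 rad → L = 5.6·(4.819233 + 2.997879 + 6.123982) = 5.6·13.941093 = 78.070122 m
LSR: p² = d² − 2 + 2cos(α−β) + 2d(sin α + sin β) = -2.935858 < 0 → infeasible
RSL: p² = d² − 2 + 2cos(α−β) − 2d(sin α + sin β) = 7.086240; p = √p² = 2.661999; φ = atan2(cos α + cos β, d − sin α − sin β) − atan2(2, p) = -0.454822 rad; t = (α − φ) mod 2π = 4.828700 rad, q = (β − φ) mod 2π = 0.168671 rad → L = 5.6·(4.828700 + 2.661999 + 0.168671) = 5.6·7.659371 = 42.892477 m
RLR: c = (6 − d² + 2cos(α−β) + 2d(sin α − sin β))/8 = -0.123410; p = 2π − arccos c = 4.588664 rad; φ = atan2(cos α − cos β, d − sin α + sin β) = -0.445355 rad; t = (α − φ + p/2) mod 2π = 0.830379 rad, q = (α − β − t + p) mod 2π = 2.135128 rad → L = 5.6·(0.830379 + 4.588664 + 2.135128) = 5.6·7.554171 = 42.303360 m
LRL: c = (6 − d² + 2cos(α−β) − 2d(sin α − sin β))/8 = 0.552276; p = 2π − arccos c = 5.297481 rad; φ = atan2(cos β − cos α, d + sin α − sin β) = 0.750995 rad; t = (φ − α + p/2) mod 2π = 5.309042 rad, q = (β − α − t + p) mod 2π = 1.611595 rad → L = 5.6·(5.309042 + 5.297481 + 1.611595) = 5.6·12.218118 = 68.421461 m
Shortest: RLR with L = 42.303360 m ≈ 42.3034 m

42.3034 m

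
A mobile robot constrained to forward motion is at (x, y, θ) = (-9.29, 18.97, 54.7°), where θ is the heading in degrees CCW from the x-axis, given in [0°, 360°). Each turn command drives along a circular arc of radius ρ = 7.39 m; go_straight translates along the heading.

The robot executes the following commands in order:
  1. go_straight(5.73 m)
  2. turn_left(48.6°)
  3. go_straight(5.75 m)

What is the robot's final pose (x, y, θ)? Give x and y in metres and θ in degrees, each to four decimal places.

(-6.1411, 35.2127, 103.3000°)

set_pose: (x, y, θ) = (-9.2900, 18.9700, 54.7000°), ρ = 7.39
go_straight(5.73): x += 5.73·cos θ, y += 5.73·sin θ → (-5.9789, 23.6465, 54.7000°)
turn_left(48.6°): centre at ρ to the left, rotate +48.6° → (-4.8183, 29.6169, 103.3000°)
go_straight(5.75): x += 5.75·cos θ, y += 5.75·sin θ → (-6.1411, 35.2127, 103.3000°)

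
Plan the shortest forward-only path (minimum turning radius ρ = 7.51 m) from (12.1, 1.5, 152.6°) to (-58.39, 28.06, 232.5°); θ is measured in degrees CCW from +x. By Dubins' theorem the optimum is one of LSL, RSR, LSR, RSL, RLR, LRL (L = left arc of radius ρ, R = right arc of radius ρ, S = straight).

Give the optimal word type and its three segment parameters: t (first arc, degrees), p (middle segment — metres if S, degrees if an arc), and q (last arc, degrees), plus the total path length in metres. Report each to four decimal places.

Let ψ = atan2(Δy, Δx) = atan2(26.56, -70.49) = 159.3540° be the start→goal bearing.
Normalize: d = |goal − start| / ρ = 75.327775/7.51 = 10.030330, α = (θ_start − ψ) mod 360° = 353.2460° = 6.165305 rad, β = (θ_goal − ψ) mod 360° = 73.1460° = 1.276638 rad.
Common terms: sin α = -0.117607, cos α = 0.993060, sin β = 0.957046, cos β = 0.289935, cos(α−β) = 0.175367, d² = 100.607511. Work in radians in the unit-radius frame; every candidate has L = ρ·(t + p + q).
LSL: p² = 2 + d² − 2cos(α−β) + 2d(sin α − sin β) = 80.698512; p = √p² = 8.983235; φ = atan2(cos β − cos α, d + sin α − sin β) = -0.078351 rad; t = (φ − α) mod 2π = 0.039529 rad, q = (β − φ) mod 2π = 1.354989 rad → L = 7.51·(0.039529 + 8.983235 + 1.354989) = 7.51·10.377753 = 77.936926 m
RSR: p² = 2 + d² − 2cos(α−β) + 2d(sin β − sin α) = 123.815043; p = √p² = 11.127221; φ = atan2(cos α − cos β, d − sin α + sin β) = 0.063232 rad; t = (α − φ) mod 2π = 6.102073 rad, q = (φ − β) mod 2π = 5.069779 rad → L = 7.51·(6.102073 + 11.127221 + 5.069779) = 7.51·22.299073 = 167.466041 m
LSR: p² = d² − 2 + 2cos(α−β) + 2d(sin α + sin β) = 115.797945; p = √p² = 10.760945; φ = atan2(−cos α − cos β, d + sin α + sin β) − atan2(−2, p) = 0.066271 rad; t = (φ − α) mod 2π = 0.184151 rad, q = (φ − β) mod 2π = 5.072818 rad → L = 7.51·(0.184151 + 10.760945 + 5.072818) = 7.51·16.017915 = 120.294540 m
RSL: p² = d² − 2 + 2cos(α−β) − 2d(sin α + sin β) = 82.118545; p = √p² = 9.061928; φ = atan2(cos α + cos β, d − sin α − sin β) − atan2(2, p) = -0.078523 rad; t = (α − φ) mod 2π = 6.243828 rad, q = (β − φ) mod 2π = 1.355161 rad → L = 7.51·(6.243828 + 9.061928 + 1.355161) = 7.51·16.660918 = 125.123494 m
RLR: c = (6 − d² + 2cos(α−β) + 2d(sin α − sin β))/8 = -14.476880, |c| > 1 → infeasible
LRL: c = (6 − d² + 2cos(α−β) − 2d(sin α − sin β))/8 = -9.087314, |c| > 1 → infeasible
Shortest: LSL with L = 77.936926 m ≈ 77.9369 m
Convert LSL to answer units (arcs ×180/π): t = 0.039529·180/π = 2.2649°, p = ρ·p = 7.51·8.983235 = 67.4641 m, q = 1.354989·180/π = 77.6351°, L = 77.9369 m.

LSL: t = 2.2649°, p = 67.4641 m, q = 77.6351°, L = 77.9369 m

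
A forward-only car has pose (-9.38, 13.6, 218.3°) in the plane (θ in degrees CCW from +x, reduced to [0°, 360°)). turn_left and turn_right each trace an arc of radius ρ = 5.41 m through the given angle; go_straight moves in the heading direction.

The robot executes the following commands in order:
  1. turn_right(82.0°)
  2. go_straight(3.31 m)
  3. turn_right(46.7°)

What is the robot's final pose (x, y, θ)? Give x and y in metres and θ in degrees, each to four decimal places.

(-20.5359, 20.1702, 89.6000°)

set_pose: (x, y, θ) = (-9.3800, 13.6000, 218.3000°), ρ = 5.41
turn_right(82.0°): centre at ρ to the right, rotate −82.0° → (-16.4707, 13.9344, 136.3000°)
go_straight(3.31): x += 3.31·cos θ, y += 3.31·sin θ → (-18.8637, 16.2212, 136.3000°)
turn_right(46.7°): centre at ρ to the right, rotate −46.7° → (-20.5359, 20.1702, 89.6000°)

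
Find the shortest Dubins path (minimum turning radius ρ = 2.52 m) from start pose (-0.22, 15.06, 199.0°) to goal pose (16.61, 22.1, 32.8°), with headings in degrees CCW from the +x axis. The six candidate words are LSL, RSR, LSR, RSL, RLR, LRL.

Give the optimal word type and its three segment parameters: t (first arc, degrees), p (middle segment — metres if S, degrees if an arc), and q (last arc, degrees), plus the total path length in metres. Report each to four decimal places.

RSL: t = 193.0131°, p = 16.9032 m, q = 26.8131°, L = 26.5717 m

Let ψ = atan2(Δy, Δx) = atan2(7.04, 16.83) = 22.6996° be the start→goal bearing.
Normalize: d = |goal − start| / ρ = 18.243095/2.52 = 7.239323, α = (θ_start − ψ) mod 360° = 176.3004° = 3.077023 rad, β = (θ_goal − ψ) mod 360° = 10.1004° = 0.176285 rad.
Common terms: sin α = 0.064525, cos α = -0.997916, sin β = 0.175374, cos β = 0.984502, cos(α−β) = -0.971134, d² = 52.407801. Work in radians in the unit-radius frame; every candidate has L = ρ·(t + p + q).
LSL: p² = 2 + d² − 2cos(α−β) + 2d(sin α − sin β) = 54.745132; p = √p² = 7.398995; φ = atan2(cos β − cos α, d + sin α − sin β) = 0.271245 rad; t = (φ − α) mod 2π = 3.477407 rad, q = (β − φ) mod 2π = 6.188226 rad → L = 2.52·(3.477407 + 7.398995 + 6.188226) = 2.52·17.064629 = 43.002864 m
RSR: p² = 2 + d² − 2cos(α−β) + 2d(sin β − sin α) = 57.955007; p = √p² = 7.612819; φ = atan2(cos α − cos β, d − sin α + sin β) = -0.263442 rad; t = (α − φ) mod 2π = 3.340465 rad, q = (φ − β) mod 2π = 5.843458 rad → L = 2.52·(3.340465 + 7.612819 + 5.843458) = 2.52·16.796741 = 42.327788 m
LSR: p² = d² − 2 + 2cos(α−β) + 2d(sin α + sin β) = 51.938944; p = √p² = 7.206868; φ = atan2(−cos α − cos β, d + sin α + sin β) − atan2(−2, p) = 0.272495 rad; t = (φ − α) mod 2π = 3.478657 rad, q = (φ − β) mod 2π = 0.096209 rad → L = 2.52·(3.478657 + 7.206868 + 0.096209) = 2.52·10.781734 = 27.169971 m
RSL: p² = d² − 2 + 2cos(α−β) − 2d(sin α + sin β) = 44.992121; p = √p² = 6.707617; φ = atan2(cos α + cos β, d − sin α − sin β) − atan2(2, p) = -0.291692 rad; t = (α − φ) mod 2π = 3.368715 rad, q = (β − φ) mod 2π = 0.467978 rad → L = 2.52·(3.368715 + 6.707617 + 0.467978) = 2.52·10.544309 = 26.571658 m
RLR: c = (6 − d² + 2cos(α−β) + 2d(sin α − sin β))/8 = -6.244376, |c| > 1 → infeasible
LRL: c = (6 − d² + 2cos(α−β) − 2d(sin α − sin β))/8 = -5.843141, |c| > 1 → infeasible
Shortest: RSL with L = 26.571658 m ≈ 26.5717 m
Convert RSL to answer units (arcs ×180/π): t = 3.368715·180/π = 193.0131°, p = ρ·p = 2.52·6.707617 = 16.9032 m, q = 0.467978·180/π = 26.8131°, L = 26.5717 m.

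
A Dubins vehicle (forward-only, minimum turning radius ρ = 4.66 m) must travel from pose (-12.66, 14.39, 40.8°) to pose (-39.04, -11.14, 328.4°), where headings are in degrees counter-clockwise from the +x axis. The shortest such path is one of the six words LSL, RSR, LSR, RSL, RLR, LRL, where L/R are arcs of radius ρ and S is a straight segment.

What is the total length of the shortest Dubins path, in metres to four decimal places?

56.0403 m

Let ψ = atan2(Δy, Δx) = atan2(-25.53, -26.38) = -135.9381° be the start→goal bearing.
Normalize: d = |goal − start| / ρ = 36.710834/4.66 = 7.877861, α = (θ_start − ψ) mod 360° = 176.7381° = 3.084662 rad, β = (θ_goal − ψ) mod 360° = 104.3381° = 1.821043 rad.
Common terms: sin α = 0.056900, cos α = -0.998380, sin β = 0.968851, cos β = -0.247643, cos(α−β) = 0.302370, d² = 62.060698. Work in radians in the unit-radius frame; every candidate has L = ρ·(t + p + q).
LSL: p² = 2 + d² − 2cos(α−β) + 2d(sin α − sin β) = 49.087508; p = √p² = 7.006248; φ = atan2(cos β − cos α, d + sin α − sin β) = 0.107359 rad; t = (φ − α) mod 2π = 3.305882 rad, q = (β − φ) mod 2π = 1.713685 rad → L = 4.66·(3.305882 + 7.006248 + 1.713685) = 4.66·12.025815 = 56.040297 m
RSR: p² = 2 + d² − 2cos(α−β) + 2d(sin β − sin α) = 77.824409; p = √p² = 8.821814; φ = atan2(cos α − cos β, d − sin α + sin β) = -0.085203 rad; t = (α − φ) mod 2π = 3.169865 rad, q = (φ − β) mod 2π = 4.376939 rad → L = 4.66·(3.169865 + 8.821814 + 4.376939) = 4.66·16.368618 = 76.277760 m
LSR: p² = d² − 2 + 2cos(α−β) + 2d(sin α + sin β) = 76.826891; p = √p² = 8.765095; φ = atan2(−cos α − cos β, d + sin α + sin β) − atan2(−2, p) = 0.363380 rad; t = (φ − α) mod 2π = 3.561903 rad, q = (φ − β) mod 2π = 4.825522 rad → L = 4.66·(3.561903 + 8.765095 + 4.825522) = 4.66·17.152520 = 79.930743 m
RSL: p² = d² − 2 + 2cos(α−β) − 2d(sin α + sin β) = 44.503985; p = √p² = 6.671131; φ = atan2(cos α + cos β, d − sin α − sin β) − atan2(2, p) = -0.471152 rad; t = (α − φ) mod 2π = 3.555814 rad, q = (β − φ) mod 2π = 2.292196 rad → L = 4.66·(3.555814 + 6.671131 + 2.292196) = 4.66·12.519141 = 58.339195 m
RLR: c = (6 − d² + 2cos(α−β) + 2d(sin α − sin β))/8 = -8.728051, |c| > 1 → infeasible
LRL: c = (6 − d² + 2cos(α−β) − 2d(sin α − sin β))/8 = -5.135939, |c| > 1 → infeasible
Shortest: LSL with L = 56.040297 m ≈ 56.0403 m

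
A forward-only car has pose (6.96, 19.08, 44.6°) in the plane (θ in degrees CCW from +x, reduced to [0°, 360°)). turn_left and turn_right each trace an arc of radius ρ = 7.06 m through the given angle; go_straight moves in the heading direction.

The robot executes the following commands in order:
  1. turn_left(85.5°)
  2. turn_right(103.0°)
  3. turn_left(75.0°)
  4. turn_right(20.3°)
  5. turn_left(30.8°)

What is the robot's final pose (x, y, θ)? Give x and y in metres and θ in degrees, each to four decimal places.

(12.7197, 53.4586, 112.6000°)

set_pose: (x, y, θ) = (6.9600, 19.0800, 44.6000°), ρ = 7.06
turn_left(85.5°): centre at ρ to the left, rotate +85.5° → (7.4031, 28.6544, 130.1000°)
turn_right(103.0°): centre at ρ to the right, rotate −103.0° → (9.5873, 39.4868, 27.1000°)
turn_left(75.0°): centre at ρ to the left, rotate +75.0° → (13.2743, 47.2516, 102.1000°)
turn_right(20.3°): centre at ρ to the right, rotate −20.3° → (13.1897, 49.7385, 81.8000°)
turn_left(30.8°): centre at ρ to the left, rotate +30.8° → (12.7197, 53.4586, 112.6000°)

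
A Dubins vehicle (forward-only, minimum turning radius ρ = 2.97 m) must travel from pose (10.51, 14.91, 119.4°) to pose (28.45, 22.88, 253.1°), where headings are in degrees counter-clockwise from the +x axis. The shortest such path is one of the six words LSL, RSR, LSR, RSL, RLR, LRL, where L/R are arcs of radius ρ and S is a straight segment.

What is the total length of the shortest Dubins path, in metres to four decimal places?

26.2535 m

Let ψ = atan2(Δy, Δx) = atan2(7.97, 17.94) = 23.9536° be the start→goal bearing.
Normalize: d = |goal − start| / ρ = 19.630703/2.97 = 6.609664, α = (θ_start − ψ) mod 360° = 95.4464° = 1.665854 rad, β = (θ_goal − ψ) mod 360° = 229.1464° = 3.999359 rad.
Common terms: sin α = 0.995485, cos α = -0.094915, sin β = -0.756383, cos β = -0.654128, cos(α−β) = -0.690882, d² = 43.687662. Work in radians in the unit-radius frame; every candidate has L = ρ·(t + p + q).
LSL: p² = 2 + d² − 2cos(α−β) + 2d(sin α − sin β) = 70.227958; p = √p² = 8.380212; φ = atan2(cos β − cos α, d + sin α − sin β) = -0.066780 rad; t = (φ − α) mod 2π = 4.550551 rad, q = (β − φ) mod 2π = 4.066139 rad → L = 2.97·(4.550551 + 8.380212 + 4.066139) = 2.97·16.996903 = 50.480801 m
RSR: p² = 2 + d² − 2cos(α−β) + 2d(sin β − sin α) = 23.910897; p = √p² = 4.889877; φ = atan2(cos α − cos β, d − sin α + sin β) = 0.114612 rad; t = (α − φ) mod 2π = 1.551242 rad, q = (φ − β) mod 2π = 2.398438 rad → L = 2.97·(1.551242 + 4.889877 + 2.398438) = 2.97·8.839557 = 26.253484 m
LSR: p² = d² − 2 + 2cos(α−β) + 2d(sin α + sin β) = 43.466665; p = √p² = 6.592925; φ = atan2(−cos α − cos β, d + sin α + sin β) − atan2(−2, p) = 0.403468 rad; t = (φ − α) mod 2π = 5.020800 rad, q = (φ − β) mod 2π = 2.687295 rad → L = 2.97·(5.020800 + 6.592925 + 2.687295) = 2.97·14.301020 = 42.474028 m
RSL: p² = d² − 2 + 2cos(α−β) − 2d(sin α + sin β) = 37.145130; p = √p² = 6.094680; φ = atan2(cos α + cos β, d − sin α − sin β) − atan2(2, p) = -0.434124 rad; t = (α − φ) mod 2π = 2.099978 rad, q = (β − φ) mod 2π = 4.433483 rad → L = 2.97·(2.099978 + 6.094680 + 4.433483) = 2.97·12.628142 = 37.505582 m
RLR: c = (6 − d² + 2cos(α−β) + 2d(sin α − sin β))/8 = -1.988862, |c| > 1 → infeasible
LRL: c = (6 − d² + 2cos(α−β) − 2d(sin α − sin β))/8 = -7.778495, |c| > 1 → infeasible
Shortest: RSR with L = 26.253484 m ≈ 26.2535 m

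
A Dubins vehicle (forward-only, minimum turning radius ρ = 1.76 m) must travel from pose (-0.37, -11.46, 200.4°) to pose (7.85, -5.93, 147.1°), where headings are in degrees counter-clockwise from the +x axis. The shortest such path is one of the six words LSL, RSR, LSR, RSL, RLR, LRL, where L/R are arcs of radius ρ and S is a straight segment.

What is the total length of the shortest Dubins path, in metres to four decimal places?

18.1813 m

Let ψ = atan2(Δy, Δx) = atan2(5.53, 8.22) = 33.9307° be the start→goal bearing.
Normalize: d = |goal − start| / ρ = 9.907033/1.76 = 5.628996, α = (θ_start − ψ) mod 360° = 166.4693° = 2.905438 rad, β = (θ_goal − ψ) mod 360° = 113.1693° = 1.975177 rad.
Common terms: sin α = 0.233966, cos α = -0.972245, sin β = 0.919346, cos β = -0.393450, cos(α−β) = 0.597625, d² = 31.685595. Work in radians in the unit-radius frame; every candidate has L = ρ·(t + p + q).
LSL: p² = 2 + d² − 2cos(α−β) + 2d(sin α − sin β) = 24.774340; p = √p² = 4.977383; φ = atan2(cos β − cos α, d + sin α − sin β) = 0.116549 rad; t = (φ − α) mod 2π = 3.494296 rad, q = (β − φ) mod 2π = 1.858629 rad → L = 1.76·(3.494296 + 4.977383 + 1.858629) = 1.76·10.330308 = 18.181341 m
RSR: p² = 2 + d² − 2cos(α−β) + 2d(sin β − sin α) = 40.206350; p = √p² = 6.340848; φ = atan2(cos α − cos β, d − sin α + sin β) = -0.091408 rad; t = (α − φ) mod 2π = 2.996846 rad, q = (φ − β) mod 2π = 4.216600 rad → L = 1.76·(2.996846 + 6.340848 + 4.216600) = 1.76·13.554294 = 23.855557 m
LSR: p² = d² − 2 + 2cos(α−β) + 2d(sin α + sin β) = 43.864822; p = √p² = 6.623052; φ = atan2(−cos α − cos β, d + sin α + sin β) − atan2(−2, p) = 0.491972 rad; t = (φ − α) mod 2π = 3.869720 rad, q = (φ − β) mod 2π = 4.799980 rad → L = 1.76·(3.869720 + 6.623052 + 4.799980) = 1.76·15.292753 = 26.915244 m
RSL: p² = d² − 2 + 2cos(α−β) − 2d(sin α + sin β) = 17.896869; p = √p² = 4.230469; φ = atan2(cos α + cos β, d − sin α − sin β) − atan2(2, p) = -0.737782 rad; t = (α − φ) mod 2π = 3.643220 rad, q = (β − φ) mod 2π = 2.712960 rad → L = 1.76·(3.643220 + 4.230469 + 2.712960) = 1.76·10.586649 = 18.632502 m
RLR: c = (6 − d² + 2cos(α−β) + 2d(sin α − sin β))/8 = -4.025794, |c| > 1 → infeasible
LRL: c = (6 − d² + 2cos(α−β) − 2d(sin α − sin β))/8 = -2.096792, |c| > 1 → infeasible
Shortest: LSL with L = 18.181341 m ≈ 18.1813 m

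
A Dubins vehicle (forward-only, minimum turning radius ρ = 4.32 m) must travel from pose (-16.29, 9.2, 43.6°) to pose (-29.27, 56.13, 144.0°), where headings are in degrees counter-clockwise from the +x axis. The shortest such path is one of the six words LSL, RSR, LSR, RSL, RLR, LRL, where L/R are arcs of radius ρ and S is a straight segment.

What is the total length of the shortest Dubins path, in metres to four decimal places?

49.7823 m

Let ψ = atan2(Δy, Δx) = atan2(46.93, -12.98) = 105.4605° be the start→goal bearing.
Normalize: d = |goal − start| / ρ = 48.691943/4.32 = 11.271283, α = (θ_start − ψ) mod 360° = 298.1395° = 5.203516 rad, β = (θ_goal − ψ) mod 360° = 38.5395° = 0.672641 rad.
Common terms: sin α = -0.881802, cos α = 0.471620, sin β = 0.623054, cos β = 0.782179, cos(α−β) = -0.180519, d² = 127.041822. Work in radians in the unit-radius frame; every candidate has L = ρ·(t + p + q).
LSL: p² = 2 + d² − 2cos(α−β) + 2d(sin α − sin β) = 95.479545; p = √p² = 9.771363; φ = atan2(cos β − cos α, d + sin α − sin β) = 0.031788 rad; t = (φ − α) mod 2π = 1.111457 rad, q = (β − φ) mod 2π = 0.640853 rad → L = 4.32·(1.111457 + 9.771363 + 0.640853) = 4.32·11.523674 = 49.782272 m
RSR: p² = 2 + d² − 2cos(α−β) + 2d(sin β − sin α) = 163.326176; p = √p² = 12.779913; φ = atan2(cos α − cos β, d − sin α + sin β) = -0.024303 rad; t = (α − φ) mod 2π = 5.227819 rad, q = (φ − β) mod 2π = 5.586241 rad → L = 4.32·(5.227819 + 12.779913 + 5.586241) = 4.32·23.593973 = 101.925964 m
LSR: p² = d² − 2 + 2cos(α−β) + 2d(sin α + sin β) = 118.847945; p = √p² = 10.901740; φ = atan2(−cos α − cos β, d + sin α + sin β) − atan2(−2, p) = 0.068076 rad; t = (φ − α) mod 2π = 1.147745 rad, q = (φ − β) mod 2π = 5.678620 rad → L = 4.32·(1.147745 + 10.901740 + 5.678620) = 4.32·17.728105 = 76.585413 m
RSL: p² = d² − 2 + 2cos(α−β) − 2d(sin α + sin β) = 130.513623; p = √p² = 11.424256; φ = atan2(cos α + cos β, d − sin α − sin β) − atan2(2, p) = -0.064993 rad; t = (α − φ) mod 2π = 5.268509 rad, q = (β − φ) mod 2π = 0.737635 rad → L = 4.32·(5.268509 + 11.424256 + 0.737635) = 4.32·17.430400 = 75.299328 m
RLR: c = (6 − d² + 2cos(α−β) + 2d(sin α − sin β))/8 = -19.415772, |c| > 1 → infeasible
LRL: c = (6 − d² + 2cos(α−β) − 2d(sin α − sin β))/8 = -10.934943, |c| > 1 → infeasible
Shortest: LSL with L = 49.782272 m ≈ 49.7823 m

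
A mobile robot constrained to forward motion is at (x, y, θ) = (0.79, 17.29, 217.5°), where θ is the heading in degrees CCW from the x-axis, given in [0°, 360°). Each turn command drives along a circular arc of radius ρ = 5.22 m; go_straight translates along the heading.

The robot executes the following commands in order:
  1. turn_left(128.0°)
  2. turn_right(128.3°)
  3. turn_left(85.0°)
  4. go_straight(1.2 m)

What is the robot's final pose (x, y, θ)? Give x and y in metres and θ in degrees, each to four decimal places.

set_pose: (x, y, θ) = (0.7900, 17.2900, 217.5000°), ρ = 5.22
turn_left(128.0°): centre at ρ to the left, rotate +128.0° → (2.6608, 8.0950, 345.5000°)
turn_right(128.3°): centre at ρ to the right, rotate −128.3° → (4.5098, -1.1167, 217.2000°)
turn_left(85.0°): centre at ρ to the left, rotate +85.0° → (3.2487, -8.0562, 302.2000°)
go_straight(1.2): x += 1.2·cos θ, y += 1.2·sin θ → (3.8881, -9.0716, 302.2000°)

(3.8881, -9.0716, 302.2000°)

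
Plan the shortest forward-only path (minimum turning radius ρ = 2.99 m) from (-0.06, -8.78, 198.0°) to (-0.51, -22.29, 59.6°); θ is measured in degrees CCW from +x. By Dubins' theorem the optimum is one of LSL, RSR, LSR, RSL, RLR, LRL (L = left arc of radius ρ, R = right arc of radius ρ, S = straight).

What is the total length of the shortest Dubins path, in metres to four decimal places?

21.5346 m

Let ψ = atan2(Δy, Δx) = atan2(-13.51, -0.45) = -91.9077° be the start→goal bearing.
Normalize: d = |goal − start| / ρ = 13.517492/2.99 = 4.520900, α = (θ_start − ψ) mod 360° = 289.9077° = 5.059845 rad, β = (θ_goal − ψ) mod 360° = 151.5077° = 2.644309 rad.
Common terms: sin α = -0.940242, cos α = 0.340507, sin β = 0.477040, cos β = -0.878882, cos(α−β) = -0.747798, d² = 20.438541. Work in radians in the unit-radius frame; every candidate has L = ρ·(t + p + q).
LSL: p² = 2 + d² − 2cos(α−β) + 2d(sin α − sin β) = 11.119354; p = √p² = 3.334570; φ = atan2(cos β − cos α, d + sin α − sin β) = -0.374364 rad; t = (φ − α) mod 2π = 0.848977 rad, q = (β − φ) mod 2π = 3.018673 rad → L = 2.99·(0.848977 + 3.334570 + 3.018673) = 2.99·7.202219 = 21.534635 m
RSR: p² = 2 + d² − 2cos(α−β) + 2d(sin β − sin α) = 36.748920; p = √p² = 6.062089; φ = atan2(cos α − cos β, d − sin α + sin β) = 0.202532 rad; t = (α − φ) mod 2π = 4.857313 rad, q = (φ − β) mod 2π = 3.841408 rad → L = 2.99·(4.857313 + 6.062089 + 3.841408) = 2.99·14.760810 = 44.134821 m
LSR: p² = d² − 2 + 2cos(α−β) + 2d(sin α + sin β) = 12.754764; p = √p² = 3.571381; φ = atan2(−cos α − cos β, d + sin α + sin β) − atan2(−2, p) = 0.642403 rad; t = (φ − α) mod 2π = 1.865744 rad, q = (φ − β) mod 2π = 4.281280 rad → L = 2.99·(1.865744 + 3.571381 + 4.281280) = 2.99·9.718405 = 29.058031 m
RSL: p² = d² − 2 + 2cos(α−β) − 2d(sin α + sin β) = 21.131126; p = √p² = 4.596860; φ = atan2(cos α + cos β, d − sin α − sin β) − atan2(2, p) = -0.517978 rad; t = (α − φ) mod 2π = 5.577823 rad, q = (β − φ) mod 2π = 3.162287 rad → L = 2.99·(5.577823 + 4.596860 + 3.162287) = 2.99·13.336971 = 39.877542 m
RLR: c = (6 − d² + 2cos(α−β) + 2d(sin α − sin β))/8 = -3.593615, |c| > 1 → infeasible
LRL: c = (6 − d² + 2cos(α−β) − 2d(sin α − sin β))/8 = -0.389919; p = 2π − arccos c = 4.311845 rad; φ = atan2(cos β − cos α, d + sin α − sin β) = -0.374364 rad; t = (φ − α + p/2) mod 2π = 3.004899 rad, q = (β − α − t + p) mod 2π = 5.174596 rad → L = 2.99·(3.004899 + 4.311845 + 5.174596) = 2.99·12.491340 = 37.349106 m
Shortest: LSL with L = 21.534635 m ≈ 21.5346 m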